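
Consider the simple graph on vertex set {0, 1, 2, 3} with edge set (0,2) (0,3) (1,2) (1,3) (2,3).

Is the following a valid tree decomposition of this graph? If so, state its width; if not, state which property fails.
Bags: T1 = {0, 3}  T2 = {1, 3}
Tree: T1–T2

No — vertex 2 appears in no bag.

A tree decomposition must satisfy three properties: every vertex lies in some bag; for every edge, both endpoints lie together in some bag; and for every vertex, the bags containing it form a connected subtree. Here vertex 2 appears in no bag, so the decomposition is invalid.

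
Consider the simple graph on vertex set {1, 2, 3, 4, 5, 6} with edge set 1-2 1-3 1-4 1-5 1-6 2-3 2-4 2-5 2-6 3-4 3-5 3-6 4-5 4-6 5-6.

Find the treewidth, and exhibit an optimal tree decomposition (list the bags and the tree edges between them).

With just one bag of size 6, the width is 6 − 1 = 5, so tw(G) ≤ 5. On the other hand G contains the 6-clique {1, 2, 3, 4, 5, 6}. A clique must lie in a single bag of any decomposition, so no decomposition can have width below 5. Hence tw(G) = 5 exactly.

Treewidth 5.
One optimal decomposition is:
Bags: B1 = {1, 2, 3, 4, 5, 6}
Tree: (single bag)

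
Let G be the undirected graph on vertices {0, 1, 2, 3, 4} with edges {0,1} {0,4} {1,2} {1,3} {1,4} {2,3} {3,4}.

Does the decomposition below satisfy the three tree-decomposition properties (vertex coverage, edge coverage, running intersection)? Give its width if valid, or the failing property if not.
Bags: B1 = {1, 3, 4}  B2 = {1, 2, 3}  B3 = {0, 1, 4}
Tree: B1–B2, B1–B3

Vertex coverage: the bags together contain {0, 1, 2, 3, 4}, the full vertex set. Edge coverage: each edge of G has both endpoints in at least one bag. Running intersection: for every vertex, the bags containing it form a connected subtree. All three properties hold, so this is a valid tree decomposition of width max|bag| − 1 = 2, and hence tw(G) ≤ 2.

Yes; width 2.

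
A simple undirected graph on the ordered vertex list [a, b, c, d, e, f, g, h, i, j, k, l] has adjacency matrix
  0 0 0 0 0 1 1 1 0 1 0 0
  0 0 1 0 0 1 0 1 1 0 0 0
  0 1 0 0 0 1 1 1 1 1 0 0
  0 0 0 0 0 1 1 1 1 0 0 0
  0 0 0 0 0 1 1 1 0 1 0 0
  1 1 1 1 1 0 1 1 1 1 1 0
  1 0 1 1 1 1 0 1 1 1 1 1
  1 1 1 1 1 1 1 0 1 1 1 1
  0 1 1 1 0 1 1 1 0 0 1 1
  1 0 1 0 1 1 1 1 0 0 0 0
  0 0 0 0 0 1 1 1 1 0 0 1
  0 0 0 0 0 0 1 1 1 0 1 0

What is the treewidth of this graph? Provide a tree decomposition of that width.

Each bag holds 5 vertices, so the decomposition has width 4, which upper-bounds the treewidth. Conversely, {e, f, g, h, j} is a clique of size 5, and the vertices of any clique must share a bag in every tree decomposition; so some bag has ≥ 5 vertices and tw(G) ≥ 4. Hence tw(G) = 4 exactly.

Treewidth 4.
One optimal decomposition is:
Bags: B1 = {f, g, h, i, k}  B2 = {c, f, g, h, i}  B3 = {g, h, i, k, l}  B4 = {c, f, g, h, j}  B5 = {b, c, f, h, i}  B6 = {e, f, g, h, j}  B7 = {d, f, g, h, i}  B8 = {a, f, g, h, j}
Tree: B1–B2, B1–B3, B2–B4, B2–B5, B4–B6, B2–B7, B4–B8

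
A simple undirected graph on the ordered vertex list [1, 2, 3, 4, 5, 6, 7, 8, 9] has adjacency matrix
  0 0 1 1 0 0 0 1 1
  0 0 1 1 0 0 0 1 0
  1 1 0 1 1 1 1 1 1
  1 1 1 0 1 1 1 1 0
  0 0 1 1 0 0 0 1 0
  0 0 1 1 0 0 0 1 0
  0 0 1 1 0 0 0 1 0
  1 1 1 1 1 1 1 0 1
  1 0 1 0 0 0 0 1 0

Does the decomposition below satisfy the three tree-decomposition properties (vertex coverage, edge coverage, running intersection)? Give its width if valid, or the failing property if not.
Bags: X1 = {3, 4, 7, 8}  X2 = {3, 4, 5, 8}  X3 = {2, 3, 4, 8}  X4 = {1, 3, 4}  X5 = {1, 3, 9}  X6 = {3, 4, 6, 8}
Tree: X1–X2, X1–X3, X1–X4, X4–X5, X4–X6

A tree decomposition must satisfy three properties: every vertex lies in some bag; for every edge, both endpoints lie together in some bag; and for every vertex, the bags containing it form a connected subtree. Here edge (8,1) lies in no bag, so the decomposition is invalid.

No — edge (8,1) lies in no bag.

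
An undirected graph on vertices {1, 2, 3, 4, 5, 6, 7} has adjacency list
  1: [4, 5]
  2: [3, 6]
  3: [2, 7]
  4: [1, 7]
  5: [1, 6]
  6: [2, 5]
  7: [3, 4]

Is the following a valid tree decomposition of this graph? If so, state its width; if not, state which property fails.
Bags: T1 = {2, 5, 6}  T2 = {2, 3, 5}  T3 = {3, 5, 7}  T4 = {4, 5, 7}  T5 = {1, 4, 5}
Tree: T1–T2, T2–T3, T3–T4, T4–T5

Checking the three conditions: (i) the bags cover all of {1, 2, 3, 4, 5, 6, 7}; (ii) for each edge, some bag contains both endpoints; (iii) the bags containing any fixed vertex form a subtree. All hold, so the decomposition is valid with width 3 − 1 = 2.

Yes; width 2.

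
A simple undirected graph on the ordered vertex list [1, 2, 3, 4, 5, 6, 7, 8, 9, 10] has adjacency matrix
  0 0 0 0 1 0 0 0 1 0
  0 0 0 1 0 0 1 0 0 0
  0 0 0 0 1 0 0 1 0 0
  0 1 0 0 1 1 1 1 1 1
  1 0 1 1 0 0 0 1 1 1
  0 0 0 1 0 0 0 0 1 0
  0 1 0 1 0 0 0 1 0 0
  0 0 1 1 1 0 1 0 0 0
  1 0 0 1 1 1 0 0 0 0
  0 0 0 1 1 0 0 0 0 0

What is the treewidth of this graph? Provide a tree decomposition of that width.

Treewidth 2.
Bags: B1 = {4, 5, 8}  B2 = {4, 5, 9}  B3 = {4, 5, 10}  B4 = {4, 7, 8}  B5 = {3, 5, 8}  B6 = {2, 4, 7}  B7 = {1, 5, 9}  B8 = {4, 6, 9}
Tree: B1–B2, B2–B3, B1–B4, B1–B5, B4–B6, B2–B7, B2–B8

Each bag holds 3 vertices, so the decomposition has width 2, which upper-bounds the treewidth. For the lower bound, the 3 vertices {1, 5, 9} are pairwise adjacent, and any tree decomposition puts a clique entirely inside one bag — forcing width ≥ 2. Hence tw(G) = 2 exactly.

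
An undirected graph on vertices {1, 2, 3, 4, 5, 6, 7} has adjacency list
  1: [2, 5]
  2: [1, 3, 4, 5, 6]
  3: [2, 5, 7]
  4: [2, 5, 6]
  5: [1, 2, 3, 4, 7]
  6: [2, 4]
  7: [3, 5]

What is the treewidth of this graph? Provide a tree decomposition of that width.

Every bag has size at most 3, so the width is 3 − 1 = 2 and tw(G) ≤ 2. Conversely, {1, 2, 5} is a clique of size 3, and the vertices of any clique must share a bag in every tree decomposition; so some bag has ≥ 3 vertices and tw(G) ≥ 2. Combining the bounds, tw(G) = 2.

Treewidth 2.
One optimal decomposition is:
Bags: B1 = {2, 4, 5}  B2 = {2, 4, 6}  B3 = {2, 3, 5}  B4 = {3, 5, 7}  B5 = {1, 2, 5}
Tree: B1–B2, B1–B3, B3–B4, B1–B5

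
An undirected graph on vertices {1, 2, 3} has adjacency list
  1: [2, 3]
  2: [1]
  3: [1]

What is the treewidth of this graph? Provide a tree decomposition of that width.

Treewidth 1.
Bags: B1 = {1, 2}  B2 = {1, 3}
Tree: B1–B2

The largest bag has 2 vertices, giving width 1; this decomposition certifies tw(G) ≤ 1. Any graph with an edge has treewidth ≥ 1, and G has the edge 1–2. Therefore the treewidth is 1.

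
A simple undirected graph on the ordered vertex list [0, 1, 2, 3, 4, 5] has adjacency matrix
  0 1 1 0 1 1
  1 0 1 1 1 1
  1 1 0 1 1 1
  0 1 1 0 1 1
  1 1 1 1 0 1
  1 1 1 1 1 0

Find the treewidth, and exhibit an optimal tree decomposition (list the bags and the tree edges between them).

Every bag has size at most 5, so the width is 5 − 1 = 4 and tw(G) ≤ 4. For the lower bound, the 5 vertices {0, 1, 2, 4, 5} are pairwise adjacent, and any tree decomposition puts a clique entirely inside one bag — forcing width ≥ 4. Combining the bounds, tw(G) = 4.

Treewidth 4.
One optimal decomposition is:
Bags: B1 = {0, 1, 2, 4, 5}  B2 = {1, 2, 3, 4, 5}
Tree: B1–B2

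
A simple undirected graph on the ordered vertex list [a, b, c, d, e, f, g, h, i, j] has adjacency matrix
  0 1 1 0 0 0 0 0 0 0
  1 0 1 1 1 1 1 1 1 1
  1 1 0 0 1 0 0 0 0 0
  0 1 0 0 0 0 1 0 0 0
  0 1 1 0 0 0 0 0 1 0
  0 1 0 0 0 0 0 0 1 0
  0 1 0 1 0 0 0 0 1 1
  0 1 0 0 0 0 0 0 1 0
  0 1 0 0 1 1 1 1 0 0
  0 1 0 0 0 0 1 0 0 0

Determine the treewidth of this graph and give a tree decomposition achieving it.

The largest bag has 3 vertices, giving width 2; this decomposition certifies tw(G) ≤ 2. Conversely, {b, d, g} is a clique of size 3, and the vertices of any clique must share a bag in every tree decomposition; so some bag has ≥ 3 vertices and tw(G) ≥ 2. Therefore the treewidth is 2.

Treewidth 2.
Bags: B1 = {b, e, i}  B2 = {b, f, i}  B3 = {b, h, i}  B4 = {b, g, i}  B5 = {b, c, e}  B6 = {a, b, c}  B7 = {b, d, g}  B8 = {b, g, j}
Tree: B1–B2, B1–B3, B3–B4, B1–B5, B5–B6, B4–B7, B4–B8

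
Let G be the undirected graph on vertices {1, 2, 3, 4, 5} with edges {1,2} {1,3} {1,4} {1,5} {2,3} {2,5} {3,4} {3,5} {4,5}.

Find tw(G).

A width-3 tree decomposition is:
Bags: B1 = {1, 2, 3, 5}  B2 = {1, 3, 4, 5}
Tree: B1–B2
Every bag has size at most 4, so the width is 4 − 1 = 3 and tw(G) ≤ 3. On the other hand G contains the 4-clique {1, 2, 3, 5}. A clique must lie in a single bag of any decomposition, so no decomposition can have width below 3. The upper and lower bounds meet at 3, so that is the treewidth.

3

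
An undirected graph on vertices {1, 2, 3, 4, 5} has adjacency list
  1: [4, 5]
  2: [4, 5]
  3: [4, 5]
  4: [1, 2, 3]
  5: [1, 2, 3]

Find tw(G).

A width-2 tree decomposition is:
Bags: B1 = {1, 4, 5}  B2 = {2, 4, 5}  B3 = {3, 4, 5}
Tree: B1–B2, B2–B3
Each bag holds 3 vertices, so the decomposition has width 2, which upper-bounds the treewidth. The edges 4–1–5–2–4 form a cycle, so G is not a tree and its treewidth is at least 2. Combining the bounds, tw(G) = 2.

2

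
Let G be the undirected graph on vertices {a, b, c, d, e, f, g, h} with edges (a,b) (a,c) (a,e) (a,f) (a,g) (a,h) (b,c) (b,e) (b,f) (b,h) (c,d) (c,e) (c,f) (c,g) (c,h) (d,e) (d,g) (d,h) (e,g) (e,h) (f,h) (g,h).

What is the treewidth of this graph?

A width-4 tree decomposition is:
Bags: B1 = {a, b, c, f, h}  B2 = {a, b, c, e, h}  B3 = {a, c, e, g, h}  B4 = {c, d, e, g, h}
Tree: B1–B2, B2–B3, B3–B4
Every bag has size at most 5, so the width is 5 − 1 = 4 and tw(G) ≤ 4. On the other hand G contains the 5-clique {c, d, e, g, h}. A clique must lie in a single bag of any decomposition, so no decomposition can have width below 4. The upper and lower bounds meet at 4, so that is the treewidth.

4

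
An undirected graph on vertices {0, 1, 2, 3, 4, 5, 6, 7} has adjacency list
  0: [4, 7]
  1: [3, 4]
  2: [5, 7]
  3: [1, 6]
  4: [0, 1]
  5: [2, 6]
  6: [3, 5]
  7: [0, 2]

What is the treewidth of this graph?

A width-2 tree decomposition is:
Bags: B1 = {1, 3, 6}  B2 = {1, 4, 6}  B3 = {0, 4, 6}  B4 = {0, 6, 7}  B5 = {2, 6, 7}  B6 = {2, 5, 6}
Tree: B1–B2, B2–B3, B3–B4, B4–B5, B5–B6
Every bag has size at most 3, so the width is 3 − 1 = 2 and tw(G) ≤ 2. For the lower bound, G contains the cycle 6–3–1–4–0–7–2–5–6, so G is not a forest; only forests have treewidth ≤ 1, hence tw(G) ≥ 2. The upper and lower bounds meet at 2, so that is the treewidth.

2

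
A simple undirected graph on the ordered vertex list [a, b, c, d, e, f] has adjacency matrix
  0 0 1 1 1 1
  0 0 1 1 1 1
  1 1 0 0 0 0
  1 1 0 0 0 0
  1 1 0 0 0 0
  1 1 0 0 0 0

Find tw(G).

A width-2 tree decomposition is:
Bags: B1 = {a, b, f}  B2 = {a, b, e}  B3 = {a, b, c}  B4 = {a, b, d}
Tree: B1–B2, B2–B3, B3–B4
Every bag has size at most 3, so the width is 3 − 1 = 2 and tw(G) ≤ 2. The edges f–a–e–b–f form a cycle, so G is not a tree and its treewidth is at least 2. Hence tw(G) = 2 exactly.

2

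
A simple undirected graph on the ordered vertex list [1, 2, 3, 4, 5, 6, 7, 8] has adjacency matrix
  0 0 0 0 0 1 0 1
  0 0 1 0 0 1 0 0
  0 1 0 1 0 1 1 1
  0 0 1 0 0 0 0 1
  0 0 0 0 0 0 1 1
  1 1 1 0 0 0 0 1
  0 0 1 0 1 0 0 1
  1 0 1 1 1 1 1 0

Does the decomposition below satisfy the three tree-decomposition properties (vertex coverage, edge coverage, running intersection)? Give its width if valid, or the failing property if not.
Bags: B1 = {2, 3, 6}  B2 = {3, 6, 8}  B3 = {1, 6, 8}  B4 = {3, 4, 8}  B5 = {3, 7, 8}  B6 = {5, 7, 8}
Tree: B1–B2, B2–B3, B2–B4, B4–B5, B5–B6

Yes; width 2.

Vertex coverage: the bags together contain {1, 2, 3, 4, 5, 6, 7, 8}, the full vertex set. Edge coverage: each edge of G has both endpoints in at least one bag. Running intersection: for every vertex, the bags containing it form a connected subtree. All three properties hold, so this is a valid tree decomposition of width max|bag| − 1 = 2, and hence tw(G) ≤ 2.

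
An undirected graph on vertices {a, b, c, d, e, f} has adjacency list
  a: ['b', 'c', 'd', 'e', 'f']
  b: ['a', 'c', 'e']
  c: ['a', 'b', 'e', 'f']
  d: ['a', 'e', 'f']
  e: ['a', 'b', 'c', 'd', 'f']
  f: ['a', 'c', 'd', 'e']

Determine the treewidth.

A width-3 tree decomposition is:
Bags: B1 = {a, b, c, e}  B2 = {a, c, e, f}  B3 = {a, d, e, f}
Tree: B1–B2, B2–B3
Every bag has size at most 4, so the width is 4 − 1 = 3 and tw(G) ≤ 3. On the other hand G contains the 4-clique {a, d, e, f}. A clique must lie in a single bag of any decomposition, so no decomposition can have width below 3. Hence tw(G) = 3 exactly.

3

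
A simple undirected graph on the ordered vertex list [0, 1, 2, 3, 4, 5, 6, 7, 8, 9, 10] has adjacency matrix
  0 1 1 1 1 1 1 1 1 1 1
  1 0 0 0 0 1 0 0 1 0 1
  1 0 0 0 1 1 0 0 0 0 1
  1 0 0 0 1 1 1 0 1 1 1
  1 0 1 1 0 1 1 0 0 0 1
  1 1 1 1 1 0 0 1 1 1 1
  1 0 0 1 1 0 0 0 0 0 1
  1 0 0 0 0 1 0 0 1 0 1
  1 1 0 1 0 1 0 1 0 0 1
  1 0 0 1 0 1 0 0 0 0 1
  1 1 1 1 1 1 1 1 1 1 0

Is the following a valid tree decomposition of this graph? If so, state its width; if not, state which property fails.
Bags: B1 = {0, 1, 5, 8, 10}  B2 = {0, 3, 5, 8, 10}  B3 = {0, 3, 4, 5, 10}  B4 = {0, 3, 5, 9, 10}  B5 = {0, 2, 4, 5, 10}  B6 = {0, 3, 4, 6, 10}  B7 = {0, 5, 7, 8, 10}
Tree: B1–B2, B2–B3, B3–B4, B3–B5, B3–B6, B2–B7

Checking the three conditions: (i) the bags cover all of {0, 1, 2, 3, 4, 5, 6, 7, 8, 9, 10}; (ii) for each edge, some bag contains both endpoints; (iii) the bags containing any fixed vertex form a subtree. All hold, so the decomposition is valid with width 5 − 1 = 4.

Yes; width 4.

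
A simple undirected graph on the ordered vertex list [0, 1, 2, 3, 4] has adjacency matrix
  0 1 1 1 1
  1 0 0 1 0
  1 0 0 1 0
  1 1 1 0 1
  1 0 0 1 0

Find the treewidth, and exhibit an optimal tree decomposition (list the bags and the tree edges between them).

Each bag holds 3 vertices, so the decomposition has width 2, which upper-bounds the treewidth. On the other hand G contains the 3-clique {0, 1, 3}. A clique must lie in a single bag of any decomposition, so no decomposition can have width below 2. The upper and lower bounds meet at 2, so that is the treewidth.

Treewidth 2.
Bags: B1 = {0, 1, 3}  B2 = {0, 2, 3}  B3 = {0, 3, 4}
Tree: B1–B2, B2–B3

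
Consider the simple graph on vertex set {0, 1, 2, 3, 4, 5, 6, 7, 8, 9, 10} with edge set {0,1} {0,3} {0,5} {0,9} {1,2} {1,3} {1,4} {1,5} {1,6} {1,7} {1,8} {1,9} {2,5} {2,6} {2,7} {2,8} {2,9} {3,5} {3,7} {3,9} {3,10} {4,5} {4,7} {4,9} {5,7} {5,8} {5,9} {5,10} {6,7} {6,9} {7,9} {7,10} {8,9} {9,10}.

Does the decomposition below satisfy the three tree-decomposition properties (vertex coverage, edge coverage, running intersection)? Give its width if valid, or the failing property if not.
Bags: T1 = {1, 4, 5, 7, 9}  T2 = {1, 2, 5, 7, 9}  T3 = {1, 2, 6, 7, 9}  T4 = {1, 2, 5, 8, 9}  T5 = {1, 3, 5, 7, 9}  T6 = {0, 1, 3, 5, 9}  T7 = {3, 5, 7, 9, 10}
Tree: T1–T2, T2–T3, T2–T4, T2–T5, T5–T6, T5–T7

Every vertex of G appears in some bag (union = {0, 1, 2, 3, 4, 5, 6, 7, 8, 9, 10}); every edge is covered by a bag; and for each vertex v the set of bags containing v is connected in the bag tree. The decomposition is therefore valid. The largest bag has 5 vertices, so the width is 4.

Yes; width 4.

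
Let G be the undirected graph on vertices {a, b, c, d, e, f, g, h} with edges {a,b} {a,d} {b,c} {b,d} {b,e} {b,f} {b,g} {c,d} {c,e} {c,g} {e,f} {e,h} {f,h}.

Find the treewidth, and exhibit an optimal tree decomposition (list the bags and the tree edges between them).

Treewidth 2.
One such decomposition:
Bags: B1 = {a, b, d}  B2 = {b, c, d}  B3 = {b, c, e}  B4 = {b, c, g}  B5 = {b, e, f}  B6 = {e, f, h}
Tree: B1–B2, B2–B3, B3–B4, B3–B5, B5–B6

Each bag holds 3 vertices, so the decomposition has width 2, which upper-bounds the treewidth. On the other hand G contains the 3-clique {e, f, h}. A clique must lie in a single bag of any decomposition, so no decomposition can have width below 2. Combining the bounds, tw(G) = 2.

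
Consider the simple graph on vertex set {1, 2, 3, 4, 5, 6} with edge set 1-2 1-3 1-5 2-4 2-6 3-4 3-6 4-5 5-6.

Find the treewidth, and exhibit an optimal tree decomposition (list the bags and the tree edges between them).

The largest bag has 4 vertices, giving width 3; this decomposition certifies tw(G) ≤ 3. For the lower bound: the 4 vertex sets {3,4}, {5,6}, {1}, {2} are disjoint, each induces a connected subgraph, and every pair is joined by at least one edge of G. Contracting each set to a single vertex therefore yields K_{4} as a minor, and since treewidth is minor-monotone, tw(G) ≥ tw(K_{4}) = 3. The upper and lower bounds meet at 3, so that is the treewidth.

Treewidth 3.
One optimal decomposition is:
Bags: B1 = {1, 3, 4, 6}  B2 = {1, 4, 5, 6}  B3 = {1, 2, 4, 6}
Tree: B1–B2, B2–B3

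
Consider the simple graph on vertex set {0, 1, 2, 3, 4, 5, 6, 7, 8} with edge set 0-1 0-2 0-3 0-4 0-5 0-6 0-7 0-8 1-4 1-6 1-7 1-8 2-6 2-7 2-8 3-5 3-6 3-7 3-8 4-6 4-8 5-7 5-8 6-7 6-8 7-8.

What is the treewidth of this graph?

A width-4 tree decomposition is:
Bags: B1 = {0, 1, 6, 7, 8}  B2 = {0, 2, 6, 7, 8}  B3 = {0, 3, 6, 7, 8}  B4 = {0, 1, 4, 6, 8}  B5 = {0, 3, 5, 7, 8}
Tree: B1–B2, B1–B3, B1–B4, B3–B5
Every bag has size at most 5, so the width is 5 − 1 = 4 and tw(G) ≤ 4. Conversely, {0, 3, 5, 7, 8} is a clique of size 5, and the vertices of any clique must share a bag in every tree decomposition; so some bag has ≥ 5 vertices and tw(G) ≥ 4. Therefore the treewidth is 4.

4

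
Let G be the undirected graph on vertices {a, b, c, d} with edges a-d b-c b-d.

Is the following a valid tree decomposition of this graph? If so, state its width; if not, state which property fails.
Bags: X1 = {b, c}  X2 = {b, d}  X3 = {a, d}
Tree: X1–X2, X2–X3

Every vertex of G appears in some bag (union = {a, b, c, d}); every edge is covered by a bag; and for each vertex v the set of bags containing v is connected in the bag tree. The decomposition is therefore valid. The largest bag has 2 vertices, so the width is 1.

Yes; width 1.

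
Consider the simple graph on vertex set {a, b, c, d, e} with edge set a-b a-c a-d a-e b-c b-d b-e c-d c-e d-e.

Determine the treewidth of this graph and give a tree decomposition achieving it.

Treewidth 4.
One optimal decomposition is:
Bags: B1 = {a, b, c, d, e}
Tree: (single bag)

A single bag containing all 5 vertices is trivially a valid decomposition of width 4. On the other hand G contains the 5-clique {a, b, c, d, e}. A clique must lie in a single bag of any decomposition, so no decomposition can have width below 4. Combining the bounds, tw(G) = 4.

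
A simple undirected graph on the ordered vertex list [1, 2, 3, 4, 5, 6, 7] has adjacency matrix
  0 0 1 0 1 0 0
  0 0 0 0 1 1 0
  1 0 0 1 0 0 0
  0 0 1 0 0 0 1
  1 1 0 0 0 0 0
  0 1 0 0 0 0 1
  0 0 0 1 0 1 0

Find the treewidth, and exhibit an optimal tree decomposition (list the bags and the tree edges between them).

Treewidth 2.
Bags: B1 = {1, 3, 4}  B2 = {1, 4, 7}  B3 = {1, 6, 7}  B4 = {1, 2, 6}  B5 = {1, 2, 5}
Tree: B1–B2, B2–B3, B3–B4, B4–B5

Every bag has size at most 3, so the width is 3 − 1 = 2 and tw(G) ≤ 2. Since 1–3–4–7–6–2–5–1 is a cycle in G, G is not acyclic. Forests are exactly the graphs of treewidth ≤ 1, so tw(G) ≥ 2. Combining the bounds, tw(G) = 2.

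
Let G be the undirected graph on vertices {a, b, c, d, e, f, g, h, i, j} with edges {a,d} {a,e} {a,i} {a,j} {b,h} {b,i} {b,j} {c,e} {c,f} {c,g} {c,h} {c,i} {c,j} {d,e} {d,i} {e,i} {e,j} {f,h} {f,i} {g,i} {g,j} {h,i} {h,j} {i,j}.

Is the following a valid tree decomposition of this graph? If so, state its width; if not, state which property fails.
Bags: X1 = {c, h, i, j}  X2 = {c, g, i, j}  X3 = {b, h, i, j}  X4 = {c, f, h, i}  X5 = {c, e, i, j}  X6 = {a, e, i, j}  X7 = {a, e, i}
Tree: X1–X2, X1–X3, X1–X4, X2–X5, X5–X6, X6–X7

No — vertex d appears in no bag.

A tree decomposition must satisfy three properties: every vertex lies in some bag; for every edge, both endpoints lie together in some bag; and for every vertex, the bags containing it form a connected subtree. Here vertex d appears in no bag, so the decomposition is invalid.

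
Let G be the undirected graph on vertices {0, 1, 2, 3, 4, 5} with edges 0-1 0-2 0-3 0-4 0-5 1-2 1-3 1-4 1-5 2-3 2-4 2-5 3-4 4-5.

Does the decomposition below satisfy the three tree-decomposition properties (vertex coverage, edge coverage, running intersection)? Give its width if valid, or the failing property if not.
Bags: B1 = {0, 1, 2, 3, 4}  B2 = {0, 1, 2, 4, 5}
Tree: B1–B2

Vertex coverage: the bags together contain {0, 1, 2, 3, 4, 5}, the full vertex set. Edge coverage: each edge of G has both endpoints in at least one bag. Running intersection: for every vertex, the bags containing it form a connected subtree. All three properties hold, so this is a valid tree decomposition of width max|bag| − 1 = 4, and hence tw(G) ≤ 4.

Yes; width 4.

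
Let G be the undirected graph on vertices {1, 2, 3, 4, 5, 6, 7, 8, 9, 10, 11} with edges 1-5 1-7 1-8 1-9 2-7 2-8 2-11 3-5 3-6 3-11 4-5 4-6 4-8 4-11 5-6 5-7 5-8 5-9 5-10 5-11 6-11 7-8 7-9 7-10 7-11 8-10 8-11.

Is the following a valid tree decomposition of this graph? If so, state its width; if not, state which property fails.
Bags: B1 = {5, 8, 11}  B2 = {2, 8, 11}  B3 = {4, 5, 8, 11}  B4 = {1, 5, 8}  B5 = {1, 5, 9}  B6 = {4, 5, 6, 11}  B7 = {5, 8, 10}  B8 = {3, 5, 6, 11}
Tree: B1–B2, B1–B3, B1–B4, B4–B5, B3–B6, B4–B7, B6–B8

No — vertex 7 appears in no bag.

A tree decomposition must satisfy three properties: every vertex lies in some bag; for every edge, both endpoints lie together in some bag; and for every vertex, the bags containing it form a connected subtree. Here vertex 7 appears in no bag, so the decomposition is invalid.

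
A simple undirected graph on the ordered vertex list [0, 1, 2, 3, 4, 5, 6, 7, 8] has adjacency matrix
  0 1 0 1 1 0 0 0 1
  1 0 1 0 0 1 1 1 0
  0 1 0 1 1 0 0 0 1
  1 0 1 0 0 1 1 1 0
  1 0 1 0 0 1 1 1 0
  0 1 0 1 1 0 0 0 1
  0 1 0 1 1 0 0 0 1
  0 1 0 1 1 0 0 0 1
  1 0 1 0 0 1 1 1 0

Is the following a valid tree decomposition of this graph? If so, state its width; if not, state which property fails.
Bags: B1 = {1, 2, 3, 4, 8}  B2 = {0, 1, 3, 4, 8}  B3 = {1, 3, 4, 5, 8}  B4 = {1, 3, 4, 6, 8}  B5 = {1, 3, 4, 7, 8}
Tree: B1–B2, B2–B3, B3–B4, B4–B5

Every vertex of G appears in some bag (union = {0, 1, 2, 3, 4, 5, 6, 7, 8}); every edge is covered by a bag; and for each vertex v the set of bags containing v is connected in the bag tree. The decomposition is therefore valid. The largest bag has 5 vertices, so the width is 4.

Yes; width 4.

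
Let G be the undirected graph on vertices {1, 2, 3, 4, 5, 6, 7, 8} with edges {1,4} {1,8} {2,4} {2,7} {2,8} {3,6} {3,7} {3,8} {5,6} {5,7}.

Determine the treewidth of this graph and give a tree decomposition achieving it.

Treewidth 2.
One such decomposition:
Bags: B1 = {1, 4, 8}  B2 = {2, 4, 8}  B3 = {2, 3, 8}  B4 = {2, 3, 7}  B5 = {3, 6, 7}  B6 = {5, 6, 7}
Tree: B1–B2, B2–B3, B3–B4, B4–B5, B5–B6

The largest bag has 3 vertices, giving width 2; this decomposition certifies tw(G) ≤ 2. The edges 1–4–2–8–1 form a cycle, so G is not a tree and its treewidth is at least 2. Therefore the treewidth is 2.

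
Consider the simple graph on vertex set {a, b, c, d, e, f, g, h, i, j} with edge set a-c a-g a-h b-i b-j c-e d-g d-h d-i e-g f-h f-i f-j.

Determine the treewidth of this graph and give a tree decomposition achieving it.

Treewidth 2.
One optimal decomposition is:
Bags: B1 = {b, f, j}  B2 = {b, f, i}  B3 = {f, h, i}  B4 = {d, h, i}  B5 = {a, d, h}  B6 = {a, d, g}  B7 = {a, c, g}  B8 = {c, e, g}
Tree: B1–B2, B2–B3, B3–B4, B4–B5, B5–B6, B6–B7, B7–B8

The largest bag has 3 vertices, giving width 2; this decomposition certifies tw(G) ≤ 2. The edges j–b–i–f–j form a cycle, so G is not a tree and its treewidth is at least 2. The upper and lower bounds meet at 2, so that is the treewidth.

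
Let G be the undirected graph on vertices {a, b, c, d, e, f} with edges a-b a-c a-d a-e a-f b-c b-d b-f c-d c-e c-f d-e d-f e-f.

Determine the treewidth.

4

A width-4 tree decomposition is:
Bags: B1 = {a, b, c, d, f}  B2 = {a, c, d, e, f}
Tree: B1–B2
Every bag has size at most 5, so the width is 5 − 1 = 4 and tw(G) ≤ 4. Conversely, {a, c, d, e, f} is a clique of size 5, and the vertices of any clique must share a bag in every tree decomposition; so some bag has ≥ 5 vertices and tw(G) ≥ 4. Therefore the treewidth is 4.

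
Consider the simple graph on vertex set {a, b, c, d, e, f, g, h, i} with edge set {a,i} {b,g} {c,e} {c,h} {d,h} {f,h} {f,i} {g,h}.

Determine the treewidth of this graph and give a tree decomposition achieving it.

Each bag holds 2 vertices, so the decomposition has width 1, which upper-bounds the treewidth. Since G has at least one edge (e.g. e–c), it is not an edgeless graph, so tw(G) ≥ 1. Therefore the treewidth is 1.

Treewidth 1.
One such decomposition:
Bags: B1 = {c, e}  B2 = {c, h}  B3 = {g, h}  B4 = {f, h}  B5 = {d, h}  B6 = {f, i}  B7 = {b, g}  B8 = {a, i}
Tree: B1–B2, B2–B3, B3–B4, B4–B5, B4–B6, B3–B7, B6–B8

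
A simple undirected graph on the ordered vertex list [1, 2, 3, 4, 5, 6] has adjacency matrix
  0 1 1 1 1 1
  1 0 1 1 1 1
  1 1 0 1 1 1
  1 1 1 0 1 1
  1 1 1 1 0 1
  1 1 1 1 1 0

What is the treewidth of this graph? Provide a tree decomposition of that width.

Treewidth 5.
One optimal decomposition is:
Bags: B1 = {1, 2, 3, 4, 5, 6}
Tree: (single bag)

A single bag containing all 6 vertices is trivially a valid decomposition of width 5. Conversely, {1, 2, 3, 4, 5, 6} is a clique of size 6, and the vertices of any clique must share a bag in every tree decomposition; so some bag has ≥ 6 vertices and tw(G) ≥ 5. Combining the bounds, tw(G) = 5.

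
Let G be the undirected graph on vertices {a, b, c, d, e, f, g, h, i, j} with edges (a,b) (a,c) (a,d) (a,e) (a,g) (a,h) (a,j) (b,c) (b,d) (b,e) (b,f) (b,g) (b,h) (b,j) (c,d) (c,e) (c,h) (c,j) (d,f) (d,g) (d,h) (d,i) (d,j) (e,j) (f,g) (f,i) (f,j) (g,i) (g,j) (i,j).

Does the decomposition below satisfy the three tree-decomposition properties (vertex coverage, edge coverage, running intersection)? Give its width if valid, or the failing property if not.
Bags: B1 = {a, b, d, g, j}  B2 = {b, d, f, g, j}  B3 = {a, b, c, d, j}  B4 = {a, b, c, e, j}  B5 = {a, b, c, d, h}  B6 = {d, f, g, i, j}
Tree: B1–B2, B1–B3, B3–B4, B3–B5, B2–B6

Yes; width 4.

Every vertex of G appears in some bag (union = {a, b, c, d, e, f, g, h, i, j}); every edge is covered by a bag; and for each vertex v the set of bags containing v is connected in the bag tree. The decomposition is therefore valid. The largest bag has 5 vertices, so the width is 4.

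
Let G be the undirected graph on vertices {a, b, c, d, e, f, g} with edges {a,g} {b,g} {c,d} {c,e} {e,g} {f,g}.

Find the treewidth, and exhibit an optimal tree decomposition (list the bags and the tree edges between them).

Every bag has size at most 2, so the width is 2 − 1 = 1 and tw(G) ≤ 1. Any graph with an edge has treewidth ≥ 1, and G has the edge e–g. Therefore the treewidth is 1.

Treewidth 1.
One such decomposition:
Bags: B1 = {e, g}  B2 = {b, g}  B3 = {a, g}  B4 = {c, e}  B5 = {f, g}  B6 = {c, d}
Tree: B1–B2, B2–B3, B1–B4, B1–B5, B4–B6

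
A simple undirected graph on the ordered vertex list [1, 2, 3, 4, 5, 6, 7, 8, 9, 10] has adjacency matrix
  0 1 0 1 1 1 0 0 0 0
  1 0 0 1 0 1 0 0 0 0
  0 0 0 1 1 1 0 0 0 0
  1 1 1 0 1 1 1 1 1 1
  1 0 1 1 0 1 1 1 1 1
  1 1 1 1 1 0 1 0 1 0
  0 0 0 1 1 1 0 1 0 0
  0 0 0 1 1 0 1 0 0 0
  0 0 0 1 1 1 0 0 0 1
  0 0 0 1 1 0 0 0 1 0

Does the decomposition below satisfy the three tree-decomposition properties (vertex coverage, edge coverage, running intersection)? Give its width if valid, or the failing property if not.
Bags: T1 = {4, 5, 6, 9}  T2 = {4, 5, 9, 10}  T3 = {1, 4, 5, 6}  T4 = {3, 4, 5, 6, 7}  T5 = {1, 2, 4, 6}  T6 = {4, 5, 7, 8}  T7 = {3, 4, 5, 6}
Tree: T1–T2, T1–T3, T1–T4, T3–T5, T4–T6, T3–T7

No — bags containing vertex 3 are not connected in the tree.

A tree decomposition must satisfy three properties: every vertex lies in some bag; for every edge, both endpoints lie together in some bag; and for every vertex, the bags containing it form a connected subtree. Here bags containing vertex 3 are not connected in the tree, so the decomposition is invalid.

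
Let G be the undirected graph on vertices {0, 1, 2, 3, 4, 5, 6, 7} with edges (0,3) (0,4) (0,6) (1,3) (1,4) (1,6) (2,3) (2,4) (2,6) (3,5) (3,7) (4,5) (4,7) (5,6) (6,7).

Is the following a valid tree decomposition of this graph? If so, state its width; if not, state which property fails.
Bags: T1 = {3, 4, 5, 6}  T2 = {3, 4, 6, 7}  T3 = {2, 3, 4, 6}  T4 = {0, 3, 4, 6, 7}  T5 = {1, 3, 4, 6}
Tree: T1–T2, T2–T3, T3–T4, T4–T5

A tree decomposition must satisfy three properties: every vertex lies in some bag; for every edge, both endpoints lie together in some bag; and for every vertex, the bags containing it form a connected subtree. Here bags containing vertex 7 are not connected in the tree, so the decomposition is invalid.

No — bags containing vertex 7 are not connected in the tree.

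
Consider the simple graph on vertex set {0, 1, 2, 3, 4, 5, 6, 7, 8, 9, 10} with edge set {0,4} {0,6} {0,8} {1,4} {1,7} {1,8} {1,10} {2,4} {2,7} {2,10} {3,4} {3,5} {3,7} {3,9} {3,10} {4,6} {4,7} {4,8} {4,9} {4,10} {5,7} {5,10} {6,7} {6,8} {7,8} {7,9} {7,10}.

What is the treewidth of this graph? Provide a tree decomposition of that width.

Every bag has size at most 4, so the width is 4 − 1 = 3 and tw(G) ≤ 3. Conversely, {0, 4, 6, 8} is a clique of size 4, and the vertices of any clique must share a bag in every tree decomposition; so some bag has ≥ 4 vertices and tw(G) ≥ 3. Hence tw(G) = 3 exactly.

Treewidth 3.
Bags: B1 = {3, 4, 7, 10}  B2 = {3, 4, 7, 9}  B3 = {2, 4, 7, 10}  B4 = {1, 4, 7, 10}  B5 = {1, 4, 7, 8}  B6 = {4, 6, 7, 8}  B7 = {0, 4, 6, 8}  B8 = {3, 5, 7, 10}
Tree: B1–B2, B1–B3, B3–B4, B4–B5, B5–B6, B6–B7, B1–B8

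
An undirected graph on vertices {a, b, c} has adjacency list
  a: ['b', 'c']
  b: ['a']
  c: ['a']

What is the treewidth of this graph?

A width-1 tree decomposition is:
Bags: B1 = {a, c}  B2 = {a, b}
Tree: B1–B2
Each bag holds 2 vertices, so the decomposition has width 1, which upper-bounds the treewidth. G has an edge, so its treewidth is at least 1. Therefore the treewidth is 1.

1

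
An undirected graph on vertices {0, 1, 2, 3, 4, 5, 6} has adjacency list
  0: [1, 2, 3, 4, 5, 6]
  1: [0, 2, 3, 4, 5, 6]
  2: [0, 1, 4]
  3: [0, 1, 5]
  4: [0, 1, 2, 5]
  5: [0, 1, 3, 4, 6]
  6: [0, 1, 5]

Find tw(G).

A width-3 tree decomposition is:
Bags: B1 = {0, 1, 4, 5}  B2 = {0, 1, 2, 4}  B3 = {0, 1, 5, 6}  B4 = {0, 1, 3, 5}
Tree: B1–B2, B1–B3, B3–B4
Each bag holds 4 vertices, so the decomposition has width 3, which upper-bounds the treewidth. Conversely, {0, 1, 2, 4} is a clique of size 4, and the vertices of any clique must share a bag in every tree decomposition; so some bag has ≥ 4 vertices and tw(G) ≥ 3. The upper and lower bounds meet at 3, so that is the treewidth.

3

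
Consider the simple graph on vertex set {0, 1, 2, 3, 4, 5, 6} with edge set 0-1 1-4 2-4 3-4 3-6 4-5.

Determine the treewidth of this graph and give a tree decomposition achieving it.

Treewidth 1.
Bags: B1 = {1, 4}  B2 = {3, 4}  B3 = {3, 6}  B4 = {0, 1}  B5 = {2, 4}  B6 = {4, 5}
Tree: B1–B2, B2–B3, B1–B4, B1–B5, B2–B6

Every bag has size at most 2, so the width is 2 − 1 = 1 and tw(G) ≤ 1. Any graph with an edge has treewidth ≥ 1, and G has the edge 1–4. Hence tw(G) = 1 exactly.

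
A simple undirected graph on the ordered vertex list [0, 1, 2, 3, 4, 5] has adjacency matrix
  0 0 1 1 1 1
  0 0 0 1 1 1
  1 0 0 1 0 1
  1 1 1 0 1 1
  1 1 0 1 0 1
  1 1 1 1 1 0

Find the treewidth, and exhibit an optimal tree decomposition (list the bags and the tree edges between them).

Every bag has size at most 4, so the width is 4 − 1 = 3 and tw(G) ≤ 3. For the lower bound, the 4 vertices {0, 2, 3, 5} are pairwise adjacent, and any tree decomposition puts a clique entirely inside one bag — forcing width ≥ 3. Combining the bounds, tw(G) = 3.

Treewidth 3.
One optimal decomposition is:
Bags: B1 = {0, 3, 4, 5}  B2 = {1, 3, 4, 5}  B3 = {0, 2, 3, 5}
Tree: B1–B2, B1–B3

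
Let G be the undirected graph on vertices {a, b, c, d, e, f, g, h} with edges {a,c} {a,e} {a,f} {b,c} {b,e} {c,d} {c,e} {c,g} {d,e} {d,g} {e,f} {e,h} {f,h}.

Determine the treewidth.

2

A width-2 tree decomposition is:
Bags: B1 = {a, c, e}  B2 = {b, c, e}  B3 = {c, d, e}  B4 = {c, d, g}  B5 = {a, e, f}  B6 = {e, f, h}
Tree: B1–B2, B1–B3, B3–B4, B1–B5, B5–B6
Each bag holds 3 vertices, so the decomposition has width 2, which upper-bounds the treewidth. On the other hand G contains the 3-clique {c, d, g}. A clique must lie in a single bag of any decomposition, so no decomposition can have width below 2. Combining the bounds, tw(G) = 2.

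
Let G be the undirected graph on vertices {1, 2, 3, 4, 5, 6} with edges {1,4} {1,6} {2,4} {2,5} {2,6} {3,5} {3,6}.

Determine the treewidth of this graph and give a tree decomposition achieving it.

Treewidth 2.
One such decomposition:
Bags: B1 = {1, 2, 4}  B2 = {1, 2, 6}  B3 = {2, 5, 6}  B4 = {3, 5, 6}
Tree: B1–B2, B2–B3, B3–B4

The largest bag has 3 vertices, giving width 2; this decomposition certifies tw(G) ≤ 2. For the lower bound, G contains the cycle 4–1–6–2–4, so G is not a forest; only forests have treewidth ≤ 1, hence tw(G) ≥ 2. Combining the bounds, tw(G) = 2.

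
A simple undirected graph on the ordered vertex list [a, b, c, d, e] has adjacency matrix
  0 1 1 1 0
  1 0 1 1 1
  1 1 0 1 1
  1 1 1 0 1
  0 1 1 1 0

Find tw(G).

3

A width-3 tree decomposition is:
Bags: B1 = {a, b, c, d}  B2 = {b, c, d, e}
Tree: B1–B2
Every bag has size at most 4, so the width is 4 − 1 = 3 and tw(G) ≤ 3. Conversely, {b, c, d, e} is a clique of size 4, and the vertices of any clique must share a bag in every tree decomposition; so some bag has ≥ 4 vertices and tw(G) ≥ 3. The upper and lower bounds meet at 3, so that is the treewidth.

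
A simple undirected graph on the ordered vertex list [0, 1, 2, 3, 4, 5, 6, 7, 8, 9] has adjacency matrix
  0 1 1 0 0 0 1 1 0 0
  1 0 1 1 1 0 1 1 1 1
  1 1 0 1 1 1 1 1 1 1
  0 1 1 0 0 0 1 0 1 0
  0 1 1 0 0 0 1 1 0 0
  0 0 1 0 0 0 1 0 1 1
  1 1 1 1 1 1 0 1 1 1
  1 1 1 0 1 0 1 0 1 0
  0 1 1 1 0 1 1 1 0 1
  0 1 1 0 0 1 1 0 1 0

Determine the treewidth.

4

A width-4 tree decomposition is:
Bags: B1 = {1, 2, 4, 6, 7}  B2 = {1, 2, 6, 7, 8}  B3 = {1, 2, 6, 8, 9}  B4 = {2, 5, 6, 8, 9}  B5 = {1, 2, 3, 6, 8}  B6 = {0, 1, 2, 6, 7}
Tree: B1–B2, B2–B3, B3–B4, B2–B5, B1–B6
Each bag holds 5 vertices, so the decomposition has width 4, which upper-bounds the treewidth. Conversely, {1, 2, 6, 8, 9} is a clique of size 5, and the vertices of any clique must share a bag in every tree decomposition; so some bag has ≥ 5 vertices and tw(G) ≥ 4. Hence tw(G) = 4 exactly.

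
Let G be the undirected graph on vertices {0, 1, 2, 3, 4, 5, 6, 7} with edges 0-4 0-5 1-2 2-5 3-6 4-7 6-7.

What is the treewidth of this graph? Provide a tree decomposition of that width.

Treewidth 1.
One such decomposition:
Bags: B1 = {3, 6}  B2 = {6, 7}  B3 = {4, 7}  B4 = {0, 4}  B5 = {0, 5}  B6 = {2, 5}  B7 = {1, 2}
Tree: B1–B2, B2–B3, B3–B4, B4–B5, B5–B6, B6–B7

Each bag holds 2 vertices, so the decomposition has width 1, which upper-bounds the treewidth. G has an edge, so its treewidth is at least 1. Therefore the treewidth is 1.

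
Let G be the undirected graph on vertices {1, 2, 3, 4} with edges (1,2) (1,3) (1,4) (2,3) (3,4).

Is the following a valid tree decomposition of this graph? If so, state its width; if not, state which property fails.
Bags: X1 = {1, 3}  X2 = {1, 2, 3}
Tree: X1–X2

No — vertex 4 appears in no bag.

A tree decomposition must satisfy three properties: every vertex lies in some bag; for every edge, both endpoints lie together in some bag; and for every vertex, the bags containing it form a connected subtree. Here vertex 4 appears in no bag, so the decomposition is invalid.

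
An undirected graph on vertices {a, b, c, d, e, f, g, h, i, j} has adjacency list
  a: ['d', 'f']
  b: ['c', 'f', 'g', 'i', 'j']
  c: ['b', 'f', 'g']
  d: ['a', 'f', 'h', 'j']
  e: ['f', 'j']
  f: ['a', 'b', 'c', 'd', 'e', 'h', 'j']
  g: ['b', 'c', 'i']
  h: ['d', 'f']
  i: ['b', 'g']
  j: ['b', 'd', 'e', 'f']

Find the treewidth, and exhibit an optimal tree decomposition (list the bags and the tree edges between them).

Treewidth 2.
One optimal decomposition is:
Bags: B1 = {b, c, g}  B2 = {b, c, f}  B3 = {b, f, j}  B4 = {b, g, i}  B5 = {d, f, j}  B6 = {d, f, h}  B7 = {e, f, j}  B8 = {a, d, f}
Tree: B1–B2, B2–B3, B1–B4, B3–B5, B5–B6, B3–B7, B5–B8

Each bag holds 3 vertices, so the decomposition has width 2, which upper-bounds the treewidth. On the other hand G contains the 3-clique {b, c, g}. A clique must lie in a single bag of any decomposition, so no decomposition can have width below 2. Therefore the treewidth is 2.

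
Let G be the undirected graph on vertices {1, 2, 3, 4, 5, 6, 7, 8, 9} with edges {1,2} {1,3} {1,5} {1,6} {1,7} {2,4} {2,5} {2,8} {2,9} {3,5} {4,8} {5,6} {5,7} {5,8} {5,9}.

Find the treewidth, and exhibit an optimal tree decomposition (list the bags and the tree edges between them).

Every bag has size at most 3, so the width is 3 − 1 = 2 and tw(G) ≤ 2. Conversely, {2, 4, 8} is a clique of size 3, and the vertices of any clique must share a bag in every tree decomposition; so some bag has ≥ 3 vertices and tw(G) ≥ 2. Combining the bounds, tw(G) = 2.

Treewidth 2.
One such decomposition:
Bags: B1 = {1, 2, 5}  B2 = {2, 5, 8}  B3 = {1, 3, 5}  B4 = {2, 5, 9}  B5 = {1, 5, 6}  B6 = {1, 5, 7}  B7 = {2, 4, 8}
Tree: B1–B2, B1–B3, B2–B4, B1–B5, B5–B6, B2–B7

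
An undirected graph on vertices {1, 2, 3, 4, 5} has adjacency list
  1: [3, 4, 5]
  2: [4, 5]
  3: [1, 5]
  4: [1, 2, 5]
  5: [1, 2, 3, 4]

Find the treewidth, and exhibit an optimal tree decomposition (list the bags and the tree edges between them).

Treewidth 2.
One optimal decomposition is:
Bags: B1 = {1, 4, 5}  B2 = {2, 4, 5}  B3 = {1, 3, 5}
Tree: B1–B2, B1–B3

Every bag has size at most 3, so the width is 3 − 1 = 2 and tw(G) ≤ 2. For the lower bound, the 3 vertices {1, 3, 5} are pairwise adjacent, and any tree decomposition puts a clique entirely inside one bag — forcing width ≥ 2. Hence tw(G) = 2 exactly.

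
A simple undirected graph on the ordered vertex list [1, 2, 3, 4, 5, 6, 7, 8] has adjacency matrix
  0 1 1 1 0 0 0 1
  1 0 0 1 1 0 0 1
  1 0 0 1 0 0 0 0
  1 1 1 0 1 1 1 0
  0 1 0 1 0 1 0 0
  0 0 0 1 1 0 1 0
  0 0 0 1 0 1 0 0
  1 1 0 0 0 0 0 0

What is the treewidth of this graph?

2

A width-2 tree decomposition is:
Bags: B1 = {2, 4, 5}  B2 = {1, 2, 4}  B3 = {4, 5, 6}  B4 = {4, 6, 7}  B5 = {1, 2, 8}  B6 = {1, 3, 4}
Tree: B1–B2, B1–B3, B3–B4, B2–B5, B2–B6
Every bag has size at most 3, so the width is 3 − 1 = 2 and tw(G) ≤ 2. For the lower bound, the 3 vertices {1, 2, 8} are pairwise adjacent, and any tree decomposition puts a clique entirely inside one bag — forcing width ≥ 2. Hence tw(G) = 2 exactly.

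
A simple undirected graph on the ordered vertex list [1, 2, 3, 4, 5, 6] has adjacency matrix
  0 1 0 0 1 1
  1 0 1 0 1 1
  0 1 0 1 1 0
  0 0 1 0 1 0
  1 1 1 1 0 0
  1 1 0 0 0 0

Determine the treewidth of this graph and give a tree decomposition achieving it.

Treewidth 2.
Bags: B1 = {2, 3, 5}  B2 = {1, 2, 5}  B3 = {3, 4, 5}  B4 = {1, 2, 6}
Tree: B1–B2, B1–B3, B2–B4

The largest bag has 3 vertices, giving width 2; this decomposition certifies tw(G) ≤ 2. On the other hand G contains the 3-clique {1, 2, 5}. A clique must lie in a single bag of any decomposition, so no decomposition can have width below 2. Combining the bounds, tw(G) = 2.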